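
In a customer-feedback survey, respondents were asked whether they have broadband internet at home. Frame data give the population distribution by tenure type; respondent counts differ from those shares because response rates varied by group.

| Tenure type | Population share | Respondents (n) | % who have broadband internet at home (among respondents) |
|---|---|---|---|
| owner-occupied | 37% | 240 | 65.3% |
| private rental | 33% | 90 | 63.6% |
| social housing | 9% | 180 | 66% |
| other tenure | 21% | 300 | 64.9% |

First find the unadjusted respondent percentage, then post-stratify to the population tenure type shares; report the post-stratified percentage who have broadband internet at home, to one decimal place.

Without adjustment, the pooled respondent share is:
  (240/810)×65.3 + (90/810)×63.6 + (180/810)×66 + (300/810)×64.9 = 65.1185%
Reweighting by population tenure type shares:
  0.37×65.3 + 0.33×63.6 + 0.09×66 + 0.21×64.9 = 64.718%

64.7%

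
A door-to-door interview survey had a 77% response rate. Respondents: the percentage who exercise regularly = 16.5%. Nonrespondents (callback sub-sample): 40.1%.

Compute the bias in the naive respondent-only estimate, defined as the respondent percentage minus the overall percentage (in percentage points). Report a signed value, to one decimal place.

-5.4 percentage points

Nonresponse fraction = 1 − 0.77 = 0.23.
Bias = (nonresponse fraction) × (respondent percentage − nonrespondent percentage)
     = 0.23 × (16.5 − 40.1) = 0.23 × -23.6 = -5.428.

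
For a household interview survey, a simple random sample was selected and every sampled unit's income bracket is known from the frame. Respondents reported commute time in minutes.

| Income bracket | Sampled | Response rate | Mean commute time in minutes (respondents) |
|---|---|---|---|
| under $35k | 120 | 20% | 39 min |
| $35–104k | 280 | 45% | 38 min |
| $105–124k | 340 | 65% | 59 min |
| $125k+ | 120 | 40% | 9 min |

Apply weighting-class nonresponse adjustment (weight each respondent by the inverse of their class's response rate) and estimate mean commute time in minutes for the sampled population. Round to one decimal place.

Inverse-response-rate weighting restores each class to its sampled count, so class totals weight by n_sampled:
  under $35k: 120 × 39 = 4680
  $35–104k: 280 × 38 = 10,640
  $105–124k: 340 × 59 = 20,060
  $125k+: 120 × 9 = 1080
Adjusted estimate = 36,460 / 860 = 42.3953 → 42.4.

42.4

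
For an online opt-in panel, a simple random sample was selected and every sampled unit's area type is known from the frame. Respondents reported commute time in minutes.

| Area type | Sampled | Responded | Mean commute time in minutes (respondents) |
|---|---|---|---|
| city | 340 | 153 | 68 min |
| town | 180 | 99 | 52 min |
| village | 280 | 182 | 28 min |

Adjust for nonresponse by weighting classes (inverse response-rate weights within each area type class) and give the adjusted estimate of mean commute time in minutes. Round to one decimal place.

Response rates by class: city 153/340 = 45%, town 99/180 = 55%, village 182/280 = 65%.
Weighting each respondent by the inverse class response rate inflates each class back to its sampled size, so the class weight is n_sampled:
  city: 340 × 68 = 23,120
  town: 180 × 52 = 9360
  village: 280 × 28 = 7840
Adjusted estimate = 40,320 / 800 = 50.4 → 50.4.

50.4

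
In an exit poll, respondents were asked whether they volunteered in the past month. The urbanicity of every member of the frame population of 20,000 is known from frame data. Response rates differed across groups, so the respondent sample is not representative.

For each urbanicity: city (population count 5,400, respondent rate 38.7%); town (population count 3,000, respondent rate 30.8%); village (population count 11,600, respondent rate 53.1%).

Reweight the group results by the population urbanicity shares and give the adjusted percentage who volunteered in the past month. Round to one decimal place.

45.9%

Reweight to the known urbanicity distribution:
  city: (5,400/20,000) × 38.7 = 10.449
  town: (3,000/20,000) × 30.8 = 4.62
  village: (11,600/20,000) × 53.1 = 30.798
Post-stratified estimate = 45.867 → 45.9%.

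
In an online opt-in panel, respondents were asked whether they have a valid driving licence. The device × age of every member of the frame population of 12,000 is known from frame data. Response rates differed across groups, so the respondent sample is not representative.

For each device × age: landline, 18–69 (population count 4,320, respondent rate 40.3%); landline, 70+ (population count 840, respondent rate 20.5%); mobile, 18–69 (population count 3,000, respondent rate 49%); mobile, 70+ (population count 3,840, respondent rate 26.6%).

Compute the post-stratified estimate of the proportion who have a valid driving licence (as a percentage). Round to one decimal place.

36.7%

Post-stratification weights by population share, not respondent share:
  landline, 18–69: (4,320/12,000) × 40.3 = 14.508
  landline, 70+: (840/12,000) × 20.5 = 1.435
  mobile, 18–69: (3,000/12,000) × 49 = 12.25
  mobile, 70+: (3,840/12,000) × 26.6 = 8.512
Post-stratified estimate = 36.705 → 36.7%.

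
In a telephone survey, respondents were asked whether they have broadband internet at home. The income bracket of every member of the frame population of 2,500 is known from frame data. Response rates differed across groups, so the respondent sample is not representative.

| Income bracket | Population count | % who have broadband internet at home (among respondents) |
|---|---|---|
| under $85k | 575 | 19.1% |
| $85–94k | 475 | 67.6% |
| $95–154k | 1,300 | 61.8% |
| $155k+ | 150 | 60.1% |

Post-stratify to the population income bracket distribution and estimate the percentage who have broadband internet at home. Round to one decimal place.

Weight each group's respondent value by its population share:
  under $85k: (575/2,500) × 19.1 = 4.393
  $85–94k: (475/2,500) × 67.6 = 12.844
  $95–154k: (1,300/2,500) × 61.8 = 32.136
  $155k+: (150/2,500) × 60.1 = 3.606
Post-stratified estimate = 52.979 → 53.0%.

53.0%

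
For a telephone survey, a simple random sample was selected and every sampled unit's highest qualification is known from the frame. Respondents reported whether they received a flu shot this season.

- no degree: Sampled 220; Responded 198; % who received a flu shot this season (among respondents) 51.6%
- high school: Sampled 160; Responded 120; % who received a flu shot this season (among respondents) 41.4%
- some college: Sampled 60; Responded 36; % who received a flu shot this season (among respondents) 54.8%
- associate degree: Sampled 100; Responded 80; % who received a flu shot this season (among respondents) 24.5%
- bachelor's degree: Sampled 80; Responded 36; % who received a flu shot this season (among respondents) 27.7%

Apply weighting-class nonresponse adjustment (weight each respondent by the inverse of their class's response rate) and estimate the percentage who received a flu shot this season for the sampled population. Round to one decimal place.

41.8%

Class response rates: no degree 198/220 = 90%, high school 120/160 = 75%, some college 36/60 = 60%, associate degree 80/100 = 80%, bachelor's degree 36/80 = 45%.
With weight = n_sampled/n_responded per class, the weighted class total is n_sampled:
  no degree: 220 × 51.6 = 11,352
  high school: 160 × 41.4 = 6624
  some college: 60 × 54.8 = 3288
  associate degree: 100 × 24.5 = 2450
  bachelor's degree: 80 × 27.7 = 2216
Adjusted estimate = 25,930 / 620 = 41.8226 → 41.8%.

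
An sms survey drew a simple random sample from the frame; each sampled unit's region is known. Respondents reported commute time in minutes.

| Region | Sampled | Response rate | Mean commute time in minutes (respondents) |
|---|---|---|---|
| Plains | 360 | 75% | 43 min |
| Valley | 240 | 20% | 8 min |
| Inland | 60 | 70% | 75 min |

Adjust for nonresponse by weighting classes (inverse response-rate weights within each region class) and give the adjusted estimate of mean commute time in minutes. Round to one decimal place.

33.2

With weight = n_sampled/n_responded per class, the weighted class total is n_sampled:
  Plains: 360 × 43 = 15,480
  Valley: 240 × 8 = 1920
  Inland: 60 × 75 = 4500
Adjusted estimate = 21,900 / 660 = 33.1818 → 33.2.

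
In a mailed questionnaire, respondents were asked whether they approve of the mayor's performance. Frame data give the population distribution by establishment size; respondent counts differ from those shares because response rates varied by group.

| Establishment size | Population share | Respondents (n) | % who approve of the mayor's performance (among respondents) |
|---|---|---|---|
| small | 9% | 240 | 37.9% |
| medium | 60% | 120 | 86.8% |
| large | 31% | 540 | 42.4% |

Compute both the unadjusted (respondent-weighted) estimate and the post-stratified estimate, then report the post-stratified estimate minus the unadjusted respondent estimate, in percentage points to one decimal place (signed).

Naive respondent-only estimate (weights = respondent counts):
  (240/900)×37.9 + (120/900)×86.8 + (540/900)×42.4 = 47.12%
Post-stratifying to population shares instead:
  0.09×37.9 + 0.6×86.8 + 0.31×42.4 = 68.635%
Difference = 68.635 − 47.12 = 21.515 pp.

+21.5 percentage points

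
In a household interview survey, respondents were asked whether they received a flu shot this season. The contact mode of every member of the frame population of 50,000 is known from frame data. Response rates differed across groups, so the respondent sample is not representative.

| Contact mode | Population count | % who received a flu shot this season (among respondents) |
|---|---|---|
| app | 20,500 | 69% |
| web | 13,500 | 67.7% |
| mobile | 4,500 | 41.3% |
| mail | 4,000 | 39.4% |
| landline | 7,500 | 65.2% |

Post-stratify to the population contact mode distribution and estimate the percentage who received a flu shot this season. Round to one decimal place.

Each cell contributes population-share × respondent value:
  app: (20,500/50,000) × 69 = 28.29
  web: (13,500/50,000) × 67.7 = 18.279
  mobile: (4,500/50,000) × 41.3 = 3.717
  mail: (4,000/50,000) × 39.4 = 3.152
  landline: (7,500/50,000) × 65.2 = 9.78
Post-stratified estimate = 63.218 → 63.2%.

63.2%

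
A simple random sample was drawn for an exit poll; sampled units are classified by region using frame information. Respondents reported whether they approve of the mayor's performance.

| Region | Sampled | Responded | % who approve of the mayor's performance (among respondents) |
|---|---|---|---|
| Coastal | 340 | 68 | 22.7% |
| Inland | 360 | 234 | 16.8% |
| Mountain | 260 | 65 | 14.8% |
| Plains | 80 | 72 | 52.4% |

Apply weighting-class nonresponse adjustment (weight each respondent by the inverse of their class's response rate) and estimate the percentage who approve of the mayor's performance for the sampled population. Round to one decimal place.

21.0%

Class response rates: Coastal 68/340 = 20%, Inland 234/360 = 65%, Mountain 65/260 = 25%, Plains 72/80 = 90%.
Each respondent's weight = sampled/responded in their class; summing within a class gives n_sampled, so:
  Coastal: 340 × 22.7 = 7718
  Inland: 360 × 16.8 = 6048
  Mountain: 260 × 14.8 = 3848
  Plains: 80 × 52.4 = 4192
Adjusted estimate = 21,806 / 1,040 = 20.9673 → 21.0%.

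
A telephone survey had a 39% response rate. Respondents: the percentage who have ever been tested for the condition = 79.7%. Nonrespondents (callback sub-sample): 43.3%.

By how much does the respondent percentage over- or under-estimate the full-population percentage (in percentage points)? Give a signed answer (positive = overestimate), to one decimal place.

Nonresponse fraction = 1 − 0.39 = 0.61.
Bias = (nonresponse fraction) × (respondent percentage − nonrespondent percentage)
     = 0.61 × (79.7 − 43.3) = 0.61 × 36.4 = 22.204.

+22.2 percentage points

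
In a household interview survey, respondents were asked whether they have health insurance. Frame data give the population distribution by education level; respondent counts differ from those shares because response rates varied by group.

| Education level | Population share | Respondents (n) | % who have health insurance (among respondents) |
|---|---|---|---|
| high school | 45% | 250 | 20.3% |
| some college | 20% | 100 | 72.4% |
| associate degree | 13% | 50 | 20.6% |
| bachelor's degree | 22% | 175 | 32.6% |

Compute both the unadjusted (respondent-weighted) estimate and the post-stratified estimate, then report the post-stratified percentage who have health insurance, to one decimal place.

Unadjusted (pooled respondent) estimate weights by respondent counts:
  (250/575)×20.3 + (100/575)×72.4 + (50/575)×20.6 + (175/575)×32.6 = 33.1304%
Reweighting by population education level shares:
  0.45×20.3 + 0.2×72.4 + 0.13×20.6 + 0.22×32.6 = 33.465%

33.5%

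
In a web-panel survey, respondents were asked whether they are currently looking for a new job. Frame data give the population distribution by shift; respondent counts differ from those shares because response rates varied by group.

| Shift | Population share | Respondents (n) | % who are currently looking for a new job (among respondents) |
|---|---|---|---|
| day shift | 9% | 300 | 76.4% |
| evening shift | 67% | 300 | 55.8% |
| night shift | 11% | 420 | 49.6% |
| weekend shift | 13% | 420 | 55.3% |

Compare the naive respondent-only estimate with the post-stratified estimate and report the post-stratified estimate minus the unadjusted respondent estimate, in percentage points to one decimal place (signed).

Naive respondent-only estimate (weights = respondent counts):
  (300/1440)×76.4 + (300/1440)×55.8 + (420/1440)×49.6 + (420/1440)×55.3 = 58.1375%
Reweighting by population shift shares:
  0.09×76.4 + 0.67×55.8 + 0.11×49.6 + 0.13×55.3 = 56.907%
Difference = 56.907 − 58.1375 = -1.2305 pp.

-1.2 percentage points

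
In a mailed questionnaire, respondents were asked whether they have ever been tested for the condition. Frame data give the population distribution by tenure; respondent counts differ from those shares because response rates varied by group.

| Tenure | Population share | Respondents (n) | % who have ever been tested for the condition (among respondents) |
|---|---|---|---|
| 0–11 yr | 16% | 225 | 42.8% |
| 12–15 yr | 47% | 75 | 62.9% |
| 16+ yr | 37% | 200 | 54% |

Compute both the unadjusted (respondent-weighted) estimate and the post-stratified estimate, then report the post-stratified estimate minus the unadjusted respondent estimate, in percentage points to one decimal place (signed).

Naive respondent-only estimate (weights = respondent counts):
  (225/500)×42.8 + (75/500)×62.9 + (200/500)×54 = 50.295%
Post-stratifying to population shares instead:
  0.16×42.8 + 0.47×62.9 + 0.37×54 = 56.391%
Difference = 56.391 − 50.295 = 6.096 pp.

+6.1 percentage points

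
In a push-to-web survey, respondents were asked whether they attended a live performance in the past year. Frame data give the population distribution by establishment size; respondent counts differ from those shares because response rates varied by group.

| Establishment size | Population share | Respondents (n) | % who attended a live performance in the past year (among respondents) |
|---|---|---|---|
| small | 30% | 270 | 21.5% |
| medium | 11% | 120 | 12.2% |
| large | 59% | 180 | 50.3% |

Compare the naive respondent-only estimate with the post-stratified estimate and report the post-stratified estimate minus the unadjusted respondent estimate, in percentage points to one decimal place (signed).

+8.8 percentage points

Without adjustment, the pooled respondent share is:
  (270/570)×21.5 + (120/570)×12.2 + (180/570)×50.3 = 28.6368%
Reweighting by population establishment size shares:
  0.3×21.5 + 0.11×12.2 + 0.59×50.3 = 37.469%
Difference = 37.469 − 28.6368 = 8.8322 pp.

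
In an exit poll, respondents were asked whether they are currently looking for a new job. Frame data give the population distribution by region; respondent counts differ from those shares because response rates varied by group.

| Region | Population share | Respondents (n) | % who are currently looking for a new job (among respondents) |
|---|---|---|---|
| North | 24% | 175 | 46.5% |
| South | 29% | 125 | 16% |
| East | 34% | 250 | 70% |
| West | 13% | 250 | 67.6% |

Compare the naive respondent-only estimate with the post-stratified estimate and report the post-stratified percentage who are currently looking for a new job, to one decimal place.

Without adjustment, the pooled respondent share is:
  (175/800)×46.5 + (125/800)×16 + (250/800)×70 + (250/800)×67.6 = 55.6719%
Post-stratified estimate weights by population shares:
  0.24×46.5 + 0.29×16 + 0.34×70 + 0.13×67.6 = 48.388%

48.4%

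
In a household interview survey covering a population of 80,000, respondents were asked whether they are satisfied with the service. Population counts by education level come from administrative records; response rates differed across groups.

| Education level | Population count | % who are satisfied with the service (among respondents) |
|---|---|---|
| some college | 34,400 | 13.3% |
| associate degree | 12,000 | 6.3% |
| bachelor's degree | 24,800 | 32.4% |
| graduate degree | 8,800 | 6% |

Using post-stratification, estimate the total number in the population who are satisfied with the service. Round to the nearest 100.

Estimated count per cell = population count × respondent percentage:
  some college: 34,400 × 13.3% = 4575.2
  associate degree: 12,000 × 6.3% = 756
  bachelor's degree: 24,800 × 32.4% = 8035.2
  graduate degree: 8,800 × 6% = 528
Estimated total = 13894.4 → 13,900.

13,900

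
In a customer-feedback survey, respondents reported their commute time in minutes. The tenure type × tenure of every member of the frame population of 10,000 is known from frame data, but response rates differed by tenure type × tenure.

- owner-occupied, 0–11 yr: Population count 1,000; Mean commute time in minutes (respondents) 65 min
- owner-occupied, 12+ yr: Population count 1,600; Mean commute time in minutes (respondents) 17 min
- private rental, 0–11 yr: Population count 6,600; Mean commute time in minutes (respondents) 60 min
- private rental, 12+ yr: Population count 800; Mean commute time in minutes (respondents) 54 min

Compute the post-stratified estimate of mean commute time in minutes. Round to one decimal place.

53.1

Weight each group's respondent value by its population share:
  owner-occupied, 0–11 yr: (1,000/10,000) × 65 = 6.5
  owner-occupied, 12+ yr: (1,600/10,000) × 17 = 2.72
  private rental, 0–11 yr: (6,600/10,000) × 60 = 39.6
  private rental, 12+ yr: (800/10,000) × 54 = 4.32
Post-stratified estimate = 53.14 → 53.1.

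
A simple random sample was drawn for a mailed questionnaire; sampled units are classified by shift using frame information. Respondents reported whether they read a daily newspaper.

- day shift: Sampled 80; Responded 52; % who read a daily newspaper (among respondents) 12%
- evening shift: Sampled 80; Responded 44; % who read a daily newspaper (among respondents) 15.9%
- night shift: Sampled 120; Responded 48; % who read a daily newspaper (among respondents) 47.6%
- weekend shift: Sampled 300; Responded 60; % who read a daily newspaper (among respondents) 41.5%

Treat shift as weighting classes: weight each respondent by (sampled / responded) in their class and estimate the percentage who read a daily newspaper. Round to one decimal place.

35.2%

Class response rates: day shift 52/80 = 65%, evening shift 44/80 = 55%, night shift 48/120 = 40%, weekend shift 60/300 = 20%.
Weighting each respondent by the inverse class response rate inflates each class back to its sampled size, so the class weight is n_sampled:
  day shift: 80 × 12 = 960
  evening shift: 80 × 15.9 = 1272
  night shift: 120 × 47.6 = 5712
  weekend shift: 300 × 41.5 = 12,450
Adjusted estimate = 20,394 / 580 = 35.1621 → 35.2%.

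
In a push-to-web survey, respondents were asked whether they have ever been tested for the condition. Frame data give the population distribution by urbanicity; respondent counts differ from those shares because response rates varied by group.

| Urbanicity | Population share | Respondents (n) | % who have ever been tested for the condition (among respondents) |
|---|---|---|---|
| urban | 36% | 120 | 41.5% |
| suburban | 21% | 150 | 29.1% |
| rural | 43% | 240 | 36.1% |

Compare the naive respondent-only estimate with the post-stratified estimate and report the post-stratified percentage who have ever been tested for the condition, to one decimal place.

36.6%

Without adjustment, the pooled respondent share is:
  (120/510)×41.5 + (150/510)×29.1 + (240/510)×36.1 = 35.3118%
Post-stratified estimate weights by population shares:
  0.36×41.5 + 0.21×29.1 + 0.43×36.1 = 36.574%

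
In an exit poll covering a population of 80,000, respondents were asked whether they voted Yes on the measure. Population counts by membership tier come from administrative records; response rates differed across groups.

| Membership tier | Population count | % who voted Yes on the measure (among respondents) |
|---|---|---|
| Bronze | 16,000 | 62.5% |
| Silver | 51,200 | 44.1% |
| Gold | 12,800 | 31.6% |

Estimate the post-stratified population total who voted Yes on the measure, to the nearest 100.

Apply each group's respondent rate to its population count:
  Bronze: 16,000 × 62.5% = 10,000
  Silver: 51,200 × 44.1% = 22579.2
  Gold: 12,800 × 31.6% = 4044.8
Estimated total = 36,624 → 36,600.

36,600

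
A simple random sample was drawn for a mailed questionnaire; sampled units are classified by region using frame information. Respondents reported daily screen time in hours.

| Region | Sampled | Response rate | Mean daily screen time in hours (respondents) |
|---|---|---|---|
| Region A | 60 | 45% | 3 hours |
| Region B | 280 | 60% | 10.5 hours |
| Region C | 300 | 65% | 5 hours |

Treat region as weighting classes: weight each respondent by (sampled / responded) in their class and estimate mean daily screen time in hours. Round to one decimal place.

Inverse-response-rate weighting restores each class to its sampled count, so class totals weight by n_sampled:
  Region A: 60 × 3 = 180
  Region B: 280 × 10.5 = 2940
  Region C: 300 × 5 = 1500
Adjusted estimate = 4620 / 640 = 7.21875 → 7.2.

7.2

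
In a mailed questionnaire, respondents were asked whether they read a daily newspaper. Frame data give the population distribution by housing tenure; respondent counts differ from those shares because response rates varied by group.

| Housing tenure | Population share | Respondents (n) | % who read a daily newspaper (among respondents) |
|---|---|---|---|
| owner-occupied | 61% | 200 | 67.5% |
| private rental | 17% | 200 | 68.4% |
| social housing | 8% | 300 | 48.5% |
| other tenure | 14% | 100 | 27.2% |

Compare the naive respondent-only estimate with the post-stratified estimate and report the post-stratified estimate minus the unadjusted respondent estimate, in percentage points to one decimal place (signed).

+4.9 percentage points

Unadjusted (pooled respondent) estimate weights by respondent counts:
  (200/800)×67.5 + (200/800)×68.4 + (300/800)×48.5 + (100/800)×27.2 = 55.5625%
Post-stratifying to population shares instead:
  0.61×67.5 + 0.17×68.4 + 0.08×48.5 + 0.14×27.2 = 60.491%
Difference = 60.491 − 55.5625 = 4.9285 pp.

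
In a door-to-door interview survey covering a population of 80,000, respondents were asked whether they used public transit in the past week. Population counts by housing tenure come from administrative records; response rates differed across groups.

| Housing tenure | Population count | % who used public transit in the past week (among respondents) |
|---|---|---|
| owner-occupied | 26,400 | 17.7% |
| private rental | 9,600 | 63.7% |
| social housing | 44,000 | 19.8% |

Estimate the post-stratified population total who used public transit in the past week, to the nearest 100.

Estimated count per cell = population count × respondent percentage:
  owner-occupied: 26,400 × 17.7% = 4672.8
  private rental: 9,600 × 63.7% = 6115.2
  social housing: 44,000 × 19.8% = 8712
Estimated total = 19,500 → 19,500.

19,500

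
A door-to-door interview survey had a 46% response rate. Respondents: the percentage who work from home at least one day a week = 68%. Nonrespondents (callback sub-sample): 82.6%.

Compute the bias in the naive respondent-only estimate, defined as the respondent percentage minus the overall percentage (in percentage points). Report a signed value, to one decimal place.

-7.9 percentage points

Nonresponse fraction = 1 − 0.46 = 0.54.
Bias = (nonresponse fraction) × (respondent percentage − nonrespondent percentage)
     = 0.54 × (68 − 82.6) = 0.54 × -14.6 = -7.884.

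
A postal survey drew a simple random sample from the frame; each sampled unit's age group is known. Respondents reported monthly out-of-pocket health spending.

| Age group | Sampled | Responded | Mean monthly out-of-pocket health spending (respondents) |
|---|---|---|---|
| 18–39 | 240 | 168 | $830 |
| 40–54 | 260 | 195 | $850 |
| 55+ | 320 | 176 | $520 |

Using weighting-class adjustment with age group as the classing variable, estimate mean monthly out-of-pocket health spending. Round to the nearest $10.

$720

Response rates by class: 18–39 168/240 = 70%, 40–54 195/260 = 75%, 55+ 176/320 = 55%.
With weight = n_sampled/n_responded per class, the weighted class total is n_sampled:
  18–39: 240 × 830 = 199,200
  40–54: 260 × 850 = 221,000
  55+: 320 × 520 = 166,400
Adjusted estimate = 586,600 / 820 = 715.366 → $720.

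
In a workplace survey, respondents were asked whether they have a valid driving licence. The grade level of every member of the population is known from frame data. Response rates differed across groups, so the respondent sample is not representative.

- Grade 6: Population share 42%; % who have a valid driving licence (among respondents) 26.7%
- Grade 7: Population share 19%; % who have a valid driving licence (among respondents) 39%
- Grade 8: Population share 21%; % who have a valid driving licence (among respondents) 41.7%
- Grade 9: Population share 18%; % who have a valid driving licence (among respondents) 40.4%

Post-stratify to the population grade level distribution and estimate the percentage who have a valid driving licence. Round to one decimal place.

Weight each group's respondent value by its population share:
  Grade 6: 0.42 × 26.7 = 11.214
  Grade 7: 0.19 × 39 = 7.41
  Grade 8: 0.21 × 41.7 = 8.757
  Grade 9: 0.18 × 40.4 = 7.272
Post-stratified estimate = 34.653 → 34.7%.

34.7%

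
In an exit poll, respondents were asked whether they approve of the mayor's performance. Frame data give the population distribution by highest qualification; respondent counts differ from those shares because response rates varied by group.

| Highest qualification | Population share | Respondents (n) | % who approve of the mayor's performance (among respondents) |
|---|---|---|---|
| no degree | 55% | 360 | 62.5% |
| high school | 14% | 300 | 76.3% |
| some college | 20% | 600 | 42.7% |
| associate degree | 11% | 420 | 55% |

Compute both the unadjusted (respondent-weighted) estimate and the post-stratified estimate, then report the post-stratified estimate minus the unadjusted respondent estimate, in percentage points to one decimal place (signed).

Naive respondent-only estimate (weights = respondent counts):
  (360/1680)×62.5 + (300/1680)×76.3 + (600/1680)×42.7 + (420/1680)×55 = 56.0179%
Reweighting by population highest qualification shares:
  0.55×62.5 + 0.14×76.3 + 0.2×42.7 + 0.11×55 = 59.647%
Difference = 59.647 − 56.0179 = 3.6291 pp.

+3.6 percentage points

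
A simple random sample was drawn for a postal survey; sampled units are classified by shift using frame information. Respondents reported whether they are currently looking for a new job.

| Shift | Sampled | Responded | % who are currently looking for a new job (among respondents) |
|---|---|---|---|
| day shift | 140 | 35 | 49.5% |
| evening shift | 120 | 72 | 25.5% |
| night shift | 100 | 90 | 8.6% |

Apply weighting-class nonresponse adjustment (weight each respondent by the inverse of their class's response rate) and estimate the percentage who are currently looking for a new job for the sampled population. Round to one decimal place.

Class response rates: day shift 35/140 = 25%, evening shift 72/120 = 60%, night shift 90/100 = 90%.
Each respondent's weight = sampled/responded in their class; summing within a class gives n_sampled, so:
  day shift: 140 × 49.5 = 6930
  evening shift: 120 × 25.5 = 3060
  night shift: 100 × 8.6 = 860
Adjusted estimate = 10,850 / 360 = 30.1389 → 30.1%.

30.1%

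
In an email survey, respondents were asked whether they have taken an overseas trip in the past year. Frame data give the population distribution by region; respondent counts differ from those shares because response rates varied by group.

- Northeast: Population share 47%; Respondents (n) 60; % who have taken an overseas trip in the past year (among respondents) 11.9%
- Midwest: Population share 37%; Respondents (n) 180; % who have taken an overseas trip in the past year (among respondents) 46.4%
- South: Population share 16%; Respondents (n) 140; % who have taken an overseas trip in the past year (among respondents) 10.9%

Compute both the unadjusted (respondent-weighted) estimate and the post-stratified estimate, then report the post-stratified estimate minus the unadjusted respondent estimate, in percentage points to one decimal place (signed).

-3.4 percentage points

Without adjustment, the pooled respondent share is:
  (60/380)×11.9 + (180/380)×46.4 + (140/380)×10.9 = 27.8737%
Post-stratified estimate weights by population shares:
  0.47×11.9 + 0.37×46.4 + 0.16×10.9 = 24.505%
Difference = 24.505 − 27.8737 = -3.3687 pp.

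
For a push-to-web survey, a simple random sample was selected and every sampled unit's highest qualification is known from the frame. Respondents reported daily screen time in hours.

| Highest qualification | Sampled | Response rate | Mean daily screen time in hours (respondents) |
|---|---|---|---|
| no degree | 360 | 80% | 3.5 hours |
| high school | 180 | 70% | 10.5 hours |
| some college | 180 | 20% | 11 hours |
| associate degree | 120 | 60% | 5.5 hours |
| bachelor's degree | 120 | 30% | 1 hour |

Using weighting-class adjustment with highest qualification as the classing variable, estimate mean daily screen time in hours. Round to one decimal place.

Each respondent's weight = sampled/responded in their class; summing within a class gives n_sampled, so:
  no degree: 360 × 3.5 = 1260
  high school: 180 × 10.5 = 1890
  some college: 180 × 11 = 1980
  associate degree: 120 × 5.5 = 660
  bachelor's degree: 120 × 1 = 120
Adjusted estimate = 5910 / 960 = 6.15625 → 6.2.

6.2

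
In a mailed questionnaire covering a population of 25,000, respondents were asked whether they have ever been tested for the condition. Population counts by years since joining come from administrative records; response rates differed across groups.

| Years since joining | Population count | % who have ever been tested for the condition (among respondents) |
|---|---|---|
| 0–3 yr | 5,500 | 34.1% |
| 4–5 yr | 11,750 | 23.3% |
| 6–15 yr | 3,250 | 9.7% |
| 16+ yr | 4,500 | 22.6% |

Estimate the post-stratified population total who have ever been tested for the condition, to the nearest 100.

Each cell contributes its population count × the respondent rate:
  0–3 yr: 5,500 × 34.1% = 1875.5
  4–5 yr: 11,750 × 23.3% = 2737.75
  6–15 yr: 3,250 × 9.7% = 315.25
  16+ yr: 4,500 × 22.6% = 1017
Estimated total = 5945.5 → 5,900.

5,900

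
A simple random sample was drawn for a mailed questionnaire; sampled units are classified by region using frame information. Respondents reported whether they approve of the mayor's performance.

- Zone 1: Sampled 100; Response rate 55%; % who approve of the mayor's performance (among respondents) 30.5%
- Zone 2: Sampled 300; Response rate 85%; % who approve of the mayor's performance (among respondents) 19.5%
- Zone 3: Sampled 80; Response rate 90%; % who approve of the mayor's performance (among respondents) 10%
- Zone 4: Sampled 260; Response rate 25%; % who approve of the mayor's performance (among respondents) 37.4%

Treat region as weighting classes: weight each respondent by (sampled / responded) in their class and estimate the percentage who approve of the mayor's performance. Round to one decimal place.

26.2%

Each respondent's weight = sampled/responded in their class; summing within a class gives n_sampled, so:
  Zone 1: 100 × 30.5 = 3050
  Zone 2: 300 × 19.5 = 5850
  Zone 3: 80 × 10 = 800
  Zone 4: 260 × 37.4 = 9724
Adjusted estimate = 19,424 / 740 = 26.2486 → 26.2%.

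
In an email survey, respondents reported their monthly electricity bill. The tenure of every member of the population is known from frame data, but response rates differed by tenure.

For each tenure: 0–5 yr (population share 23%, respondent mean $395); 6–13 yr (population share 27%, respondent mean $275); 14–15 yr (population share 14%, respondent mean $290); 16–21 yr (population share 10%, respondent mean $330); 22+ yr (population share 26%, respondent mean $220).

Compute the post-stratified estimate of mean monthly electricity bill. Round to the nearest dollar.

Reweight to the known tenure distribution:
  0–5 yr: 0.23 × 395 = 90.85
  6–13 yr: 0.27 × 275 = 74.25
  14–15 yr: 0.14 × 290 = 40.6
  16–21 yr: 0.1 × 330 = 33
  22+ yr: 0.26 × 220 = 57.2
Post-stratified estimate = 295.9 → $296.

$296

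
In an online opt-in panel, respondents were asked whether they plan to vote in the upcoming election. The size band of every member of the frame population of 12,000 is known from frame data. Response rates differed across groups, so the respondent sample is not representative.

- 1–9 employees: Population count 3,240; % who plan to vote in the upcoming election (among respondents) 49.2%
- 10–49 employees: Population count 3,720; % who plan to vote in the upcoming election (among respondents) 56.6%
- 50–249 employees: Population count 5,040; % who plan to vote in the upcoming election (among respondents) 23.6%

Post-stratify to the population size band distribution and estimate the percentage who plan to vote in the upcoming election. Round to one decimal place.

40.7%

Post-stratification weights by population share, not respondent share:
  1–9 employees: (3,240/12,000) × 49.2 = 13.284
  10–49 employees: (3,720/12,000) × 56.6 = 17.546
  50–249 employees: (5,040/12,000) × 23.6 = 9.912
Post-stratified estimate = 40.742 → 40.7%.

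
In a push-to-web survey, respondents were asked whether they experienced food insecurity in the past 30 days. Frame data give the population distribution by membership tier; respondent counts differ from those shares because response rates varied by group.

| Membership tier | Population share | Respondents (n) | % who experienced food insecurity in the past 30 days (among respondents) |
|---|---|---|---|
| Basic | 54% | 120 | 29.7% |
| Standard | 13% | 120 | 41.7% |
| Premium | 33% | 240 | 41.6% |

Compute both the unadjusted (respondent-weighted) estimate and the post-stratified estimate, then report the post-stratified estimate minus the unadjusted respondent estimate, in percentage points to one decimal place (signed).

Unadjusted (pooled respondent) estimate weights by respondent counts:
  (120/480)×29.7 + (120/480)×41.7 + (240/480)×41.6 = 38.65%
Post-stratifying to population shares instead:
  0.54×29.7 + 0.13×41.7 + 0.33×41.6 = 35.187%
Difference = 35.187 − 38.65 = -3.463 pp.

-3.5 percentage points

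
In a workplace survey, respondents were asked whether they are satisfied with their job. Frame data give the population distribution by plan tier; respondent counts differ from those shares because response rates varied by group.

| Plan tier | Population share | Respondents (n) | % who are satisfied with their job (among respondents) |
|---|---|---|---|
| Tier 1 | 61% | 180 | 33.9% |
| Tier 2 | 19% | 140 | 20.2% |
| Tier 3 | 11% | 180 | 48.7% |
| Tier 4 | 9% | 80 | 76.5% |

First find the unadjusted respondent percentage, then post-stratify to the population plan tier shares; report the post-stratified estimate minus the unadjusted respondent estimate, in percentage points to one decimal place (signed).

Without adjustment, the pooled respondent share is:
  (180/580)×33.9 + (140/580)×20.2 + (180/580)×48.7 + (80/580)×76.5 = 41.0621%
Post-stratified estimate weights by population shares:
  0.61×33.9 + 0.19×20.2 + 0.11×48.7 + 0.09×76.5 = 36.759%
Difference = 36.759 − 41.0621 = -4.3031 pp.

-4.3 percentage points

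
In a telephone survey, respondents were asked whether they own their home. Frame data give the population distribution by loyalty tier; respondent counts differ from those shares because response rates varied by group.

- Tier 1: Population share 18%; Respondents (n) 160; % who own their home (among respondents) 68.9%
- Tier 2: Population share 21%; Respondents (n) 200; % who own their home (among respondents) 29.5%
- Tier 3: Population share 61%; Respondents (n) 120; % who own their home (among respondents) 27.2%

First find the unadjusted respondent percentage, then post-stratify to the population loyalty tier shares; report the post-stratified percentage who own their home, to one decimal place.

35.2%

Naive respondent-only estimate (weights = respondent counts):
  (160/480)×68.9 + (200/480)×29.5 + (120/480)×27.2 = 42.0583%
Post-stratified estimate weights by population shares:
  0.18×68.9 + 0.21×29.5 + 0.61×27.2 = 35.189%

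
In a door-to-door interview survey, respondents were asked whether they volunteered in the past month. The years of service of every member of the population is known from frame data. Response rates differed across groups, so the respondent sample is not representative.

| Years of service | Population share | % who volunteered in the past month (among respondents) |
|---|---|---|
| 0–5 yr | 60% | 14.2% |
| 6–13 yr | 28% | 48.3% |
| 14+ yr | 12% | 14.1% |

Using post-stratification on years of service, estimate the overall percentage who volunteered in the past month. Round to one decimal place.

Post-stratification weights by population share, not respondent share:
  0–5 yr: 0.6 × 14.2 = 8.52
  6–13 yr: 0.28 × 48.3 = 13.524
  14+ yr: 0.12 × 14.1 = 1.692
Post-stratified estimate = 23.736 → 23.7%.

23.7%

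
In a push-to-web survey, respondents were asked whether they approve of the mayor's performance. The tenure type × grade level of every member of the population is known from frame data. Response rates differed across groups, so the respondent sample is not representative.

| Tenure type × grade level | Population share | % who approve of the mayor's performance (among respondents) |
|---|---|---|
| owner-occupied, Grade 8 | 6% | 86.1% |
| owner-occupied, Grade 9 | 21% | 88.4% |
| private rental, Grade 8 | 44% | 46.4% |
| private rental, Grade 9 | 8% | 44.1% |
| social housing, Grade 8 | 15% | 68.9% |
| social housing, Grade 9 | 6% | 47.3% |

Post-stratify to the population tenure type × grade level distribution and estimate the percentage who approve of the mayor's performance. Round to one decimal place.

Weight each group's respondent value by its population share:
  owner-occupied, Grade 8: 0.06 × 86.1 = 5.166
  owner-occupied, Grade 9: 0.21 × 88.4 = 18.564
  private rental, Grade 8: 0.44 × 46.4 = 20.416
  private rental, Grade 9: 0.08 × 44.1 = 3.528
  social housing, Grade 8: 0.15 × 68.9 = 10.335
  social housing, Grade 9: 0.06 × 47.3 = 2.838
Post-stratified estimate = 60.847 → 60.8%.

60.8%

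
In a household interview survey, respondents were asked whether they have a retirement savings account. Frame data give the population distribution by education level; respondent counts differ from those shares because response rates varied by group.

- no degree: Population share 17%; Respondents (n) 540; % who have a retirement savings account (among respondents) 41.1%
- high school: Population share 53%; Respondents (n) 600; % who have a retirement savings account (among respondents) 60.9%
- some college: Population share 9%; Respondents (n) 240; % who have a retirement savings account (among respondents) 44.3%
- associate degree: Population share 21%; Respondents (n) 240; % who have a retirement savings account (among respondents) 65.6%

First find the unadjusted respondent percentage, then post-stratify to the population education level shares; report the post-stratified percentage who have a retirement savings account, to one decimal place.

57.0%

Naive respondent-only estimate (weights = respondent counts):
  (540/1620)×41.1 + (600/1620)×60.9 + (240/1620)×44.3 + (240/1620)×65.6 = 52.537%
Post-stratifying to population shares instead:
  0.17×41.1 + 0.53×60.9 + 0.09×44.3 + 0.21×65.6 = 57.027%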